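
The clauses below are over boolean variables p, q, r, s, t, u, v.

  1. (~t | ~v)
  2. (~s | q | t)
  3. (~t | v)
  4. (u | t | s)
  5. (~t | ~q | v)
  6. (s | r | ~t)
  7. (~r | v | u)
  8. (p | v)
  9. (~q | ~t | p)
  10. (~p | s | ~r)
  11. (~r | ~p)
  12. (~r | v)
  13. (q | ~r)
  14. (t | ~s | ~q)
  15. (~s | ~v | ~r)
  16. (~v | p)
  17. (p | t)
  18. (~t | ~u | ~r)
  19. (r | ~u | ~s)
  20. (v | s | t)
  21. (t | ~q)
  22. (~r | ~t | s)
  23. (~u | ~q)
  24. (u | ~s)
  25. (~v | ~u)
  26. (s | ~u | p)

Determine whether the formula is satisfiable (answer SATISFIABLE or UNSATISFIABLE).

UNSATISFIABLE

t = True:
  propagation gives v=False; an empty clause results — contradiction.
t = False:
  propagation gives p=True, r=False, q=False, s=False; an empty clause results — contradiction.
Every branch closes, so no satisfying assignment exists.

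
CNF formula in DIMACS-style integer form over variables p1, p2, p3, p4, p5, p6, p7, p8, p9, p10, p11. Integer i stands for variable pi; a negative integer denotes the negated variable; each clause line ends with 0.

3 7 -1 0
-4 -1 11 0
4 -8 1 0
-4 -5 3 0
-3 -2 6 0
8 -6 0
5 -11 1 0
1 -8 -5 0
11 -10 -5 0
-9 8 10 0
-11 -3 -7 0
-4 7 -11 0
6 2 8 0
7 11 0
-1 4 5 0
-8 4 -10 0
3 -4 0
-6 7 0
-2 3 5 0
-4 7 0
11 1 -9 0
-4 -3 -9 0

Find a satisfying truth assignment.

p1=F, p2=T, p3=F, p4=F, p5=T, p6=F, p7=T, p8=F, p9=F, p10=F, p11=F

Pure literal: p9 appears only negated; assign p9 = False.
Try p1 = False.
Set p2 = True and propagate.
Branch on p3: take p3 = False.
  then p4 is forced to False.
  then p8 is forced to False.
  then p6 is forced to False.
  then p5 is forced to True.
The remaining clauses are satisfied by p7 = True, p10 = False, p11 = False.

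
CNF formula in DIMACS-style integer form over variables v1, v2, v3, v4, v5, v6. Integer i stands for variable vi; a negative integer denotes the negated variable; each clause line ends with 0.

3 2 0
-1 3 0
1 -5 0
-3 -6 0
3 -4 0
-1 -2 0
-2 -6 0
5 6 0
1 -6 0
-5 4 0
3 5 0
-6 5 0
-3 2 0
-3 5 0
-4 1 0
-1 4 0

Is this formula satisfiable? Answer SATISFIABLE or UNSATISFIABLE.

UNSATISFIABLE

v3 = True:
  propagation gives v6=False, v5=True, v1=True, v2=False; an empty clause results — contradiction.
v3 = False:
  propagation gives v2=True, v1=False, v5=False; an empty clause results — contradiction.
Every branch closes, so no satisfying assignment exists.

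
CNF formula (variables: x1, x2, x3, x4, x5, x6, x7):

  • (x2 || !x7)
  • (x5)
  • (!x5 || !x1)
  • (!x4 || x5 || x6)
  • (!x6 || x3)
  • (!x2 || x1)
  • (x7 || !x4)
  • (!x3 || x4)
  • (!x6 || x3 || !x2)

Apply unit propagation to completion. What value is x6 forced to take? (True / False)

False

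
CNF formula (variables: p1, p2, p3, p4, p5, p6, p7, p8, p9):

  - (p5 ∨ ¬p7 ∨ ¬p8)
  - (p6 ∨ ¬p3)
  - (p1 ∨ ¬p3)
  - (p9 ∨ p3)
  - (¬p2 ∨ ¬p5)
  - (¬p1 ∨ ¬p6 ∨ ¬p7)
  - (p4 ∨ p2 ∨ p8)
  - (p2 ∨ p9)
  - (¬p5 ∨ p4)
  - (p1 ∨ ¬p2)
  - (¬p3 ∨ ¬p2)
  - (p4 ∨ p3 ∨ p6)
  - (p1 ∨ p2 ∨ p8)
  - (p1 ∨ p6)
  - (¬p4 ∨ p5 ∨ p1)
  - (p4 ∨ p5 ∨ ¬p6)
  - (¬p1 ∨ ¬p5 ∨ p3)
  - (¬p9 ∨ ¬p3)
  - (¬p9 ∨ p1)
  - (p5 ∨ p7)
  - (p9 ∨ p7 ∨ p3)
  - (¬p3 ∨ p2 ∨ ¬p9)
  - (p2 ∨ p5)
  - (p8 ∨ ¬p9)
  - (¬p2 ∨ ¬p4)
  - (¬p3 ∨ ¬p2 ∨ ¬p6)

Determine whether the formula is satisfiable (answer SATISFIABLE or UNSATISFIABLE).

UNSATISFIABLE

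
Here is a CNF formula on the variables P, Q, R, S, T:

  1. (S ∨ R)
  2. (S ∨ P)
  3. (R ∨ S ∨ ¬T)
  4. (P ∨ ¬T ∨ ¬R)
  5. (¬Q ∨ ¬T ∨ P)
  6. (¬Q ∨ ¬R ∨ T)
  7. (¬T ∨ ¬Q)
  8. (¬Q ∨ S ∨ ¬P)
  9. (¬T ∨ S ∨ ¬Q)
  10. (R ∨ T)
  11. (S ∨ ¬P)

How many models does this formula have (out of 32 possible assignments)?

5

The models are:
  P=0 Q=0 R=0 S=1 T=1
  P=0 Q=0 R=1 S=1 T=0
  P=1 Q=0 R=0 S=1 T=1
  P=1 Q=0 R=1 S=1 T=0
  P=1 Q=0 R=1 S=1 T=1
That's 5 in total.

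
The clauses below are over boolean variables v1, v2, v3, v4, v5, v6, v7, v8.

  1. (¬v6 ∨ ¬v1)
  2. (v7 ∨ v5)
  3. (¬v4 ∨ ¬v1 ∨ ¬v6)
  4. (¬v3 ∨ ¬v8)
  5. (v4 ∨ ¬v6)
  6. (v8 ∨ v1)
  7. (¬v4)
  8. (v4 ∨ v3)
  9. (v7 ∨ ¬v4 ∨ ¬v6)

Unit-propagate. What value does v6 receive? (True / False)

False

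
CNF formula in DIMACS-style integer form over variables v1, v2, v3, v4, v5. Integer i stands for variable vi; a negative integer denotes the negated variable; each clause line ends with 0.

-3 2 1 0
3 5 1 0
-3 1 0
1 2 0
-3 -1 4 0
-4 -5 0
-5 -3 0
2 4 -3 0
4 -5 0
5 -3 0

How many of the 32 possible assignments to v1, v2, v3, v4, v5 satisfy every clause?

The models are:
  v1=T v2=F v3=F v4=F v5=F
  v1=T v2=F v3=F v4=T v5=F
  v1=T v2=T v3=F v4=F v5=F
  v1=T v2=T v3=F v4=T v5=F
That's 4 in total.

4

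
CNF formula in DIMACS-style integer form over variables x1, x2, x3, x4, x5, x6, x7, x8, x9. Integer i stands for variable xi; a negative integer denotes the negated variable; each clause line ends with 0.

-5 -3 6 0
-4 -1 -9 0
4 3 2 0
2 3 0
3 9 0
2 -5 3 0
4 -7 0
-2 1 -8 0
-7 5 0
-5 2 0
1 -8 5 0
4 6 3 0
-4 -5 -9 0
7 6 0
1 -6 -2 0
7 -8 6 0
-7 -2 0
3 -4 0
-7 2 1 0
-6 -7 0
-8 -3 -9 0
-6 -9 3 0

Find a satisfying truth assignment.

x1 = F, x2 = F, x3 = T, x4 = T, x5 = F, x6 = T, x7 = F, x8 = F, x9 = F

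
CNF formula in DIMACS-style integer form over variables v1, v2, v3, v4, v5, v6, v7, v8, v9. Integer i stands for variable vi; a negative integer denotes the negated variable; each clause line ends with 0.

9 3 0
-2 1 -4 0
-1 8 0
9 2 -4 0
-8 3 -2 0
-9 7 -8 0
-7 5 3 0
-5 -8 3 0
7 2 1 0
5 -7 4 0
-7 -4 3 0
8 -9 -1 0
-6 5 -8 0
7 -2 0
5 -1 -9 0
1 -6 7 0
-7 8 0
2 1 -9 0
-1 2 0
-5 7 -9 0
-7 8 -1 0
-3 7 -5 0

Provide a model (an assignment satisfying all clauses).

v1=T, v2=T, v3=T, v4=F, v5=T, v6=F, v7=T, v8=T, v9=F

Pure literal: v6 appears only negated; assign v6 = False.
Try v1 = True.
  then v8 is forced to True.
  then v2 is forced to True.
  then v3 is forced to True.
  then v7 is forced to True.
The remaining clauses are satisfied by v4 = False, v5 = True, v9 = False.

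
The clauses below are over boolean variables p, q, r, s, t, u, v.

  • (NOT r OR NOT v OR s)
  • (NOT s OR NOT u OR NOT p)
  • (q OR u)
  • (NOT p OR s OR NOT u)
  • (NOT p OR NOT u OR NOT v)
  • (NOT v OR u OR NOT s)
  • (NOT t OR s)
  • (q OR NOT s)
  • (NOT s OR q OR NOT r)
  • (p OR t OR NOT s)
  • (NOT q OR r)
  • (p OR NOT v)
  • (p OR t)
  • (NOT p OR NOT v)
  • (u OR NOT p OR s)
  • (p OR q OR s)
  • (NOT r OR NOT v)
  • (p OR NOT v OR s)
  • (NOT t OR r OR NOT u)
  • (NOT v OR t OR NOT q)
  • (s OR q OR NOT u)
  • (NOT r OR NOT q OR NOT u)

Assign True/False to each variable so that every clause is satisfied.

p = False, q = True, r = True, s = True, t = True, u = False, v = False

v occurs only negated in the remaining clauses — set v = False.
Branch on p: take p = False.
  then t is forced to True.
  then s is forced to True.
  then q is forced to True.
  then r is forced to True.
  then u is forced to False.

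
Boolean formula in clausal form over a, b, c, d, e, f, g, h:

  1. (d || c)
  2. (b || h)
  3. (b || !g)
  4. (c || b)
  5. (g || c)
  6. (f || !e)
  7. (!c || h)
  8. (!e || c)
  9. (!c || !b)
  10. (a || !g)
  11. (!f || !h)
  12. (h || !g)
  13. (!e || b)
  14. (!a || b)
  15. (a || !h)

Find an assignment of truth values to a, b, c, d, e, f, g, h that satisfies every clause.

a = True, b = True, c = False, d = True, e = False, f = False, g = True, h = True

d occurs only positively in the remaining clauses — set d = True.
Pure literal: e appears only negated; assign e = False.
Set a = True and propagate.
  then b is forced to True.
  then c is forced to False.
  then g is forced to True.
  then h is forced to True.
  then f is forced to False.
Every clause has at least one true literal under this assignment.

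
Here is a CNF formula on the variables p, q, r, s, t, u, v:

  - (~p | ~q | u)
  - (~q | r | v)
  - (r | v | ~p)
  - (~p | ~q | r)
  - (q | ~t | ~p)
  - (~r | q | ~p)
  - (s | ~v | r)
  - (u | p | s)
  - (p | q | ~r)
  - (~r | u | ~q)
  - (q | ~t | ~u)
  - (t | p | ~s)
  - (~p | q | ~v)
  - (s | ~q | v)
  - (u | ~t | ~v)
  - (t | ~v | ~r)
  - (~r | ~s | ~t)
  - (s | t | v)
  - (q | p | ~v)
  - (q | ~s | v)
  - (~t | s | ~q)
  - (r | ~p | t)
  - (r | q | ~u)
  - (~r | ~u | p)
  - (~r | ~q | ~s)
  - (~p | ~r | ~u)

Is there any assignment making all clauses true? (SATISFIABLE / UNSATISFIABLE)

Set p = False and propagate.
Try q = True.
Try r = False.
  then v is forced to True.
  then s is forced to True.
  then t is forced to True.
  then u is forced to True.
Every clause has at least one true literal under this assignment.
So p = 0, q = 1, r = 0, s = 1, t = 1, u = 1, v = 1 is a satisfying assignment.

SATISFIABLE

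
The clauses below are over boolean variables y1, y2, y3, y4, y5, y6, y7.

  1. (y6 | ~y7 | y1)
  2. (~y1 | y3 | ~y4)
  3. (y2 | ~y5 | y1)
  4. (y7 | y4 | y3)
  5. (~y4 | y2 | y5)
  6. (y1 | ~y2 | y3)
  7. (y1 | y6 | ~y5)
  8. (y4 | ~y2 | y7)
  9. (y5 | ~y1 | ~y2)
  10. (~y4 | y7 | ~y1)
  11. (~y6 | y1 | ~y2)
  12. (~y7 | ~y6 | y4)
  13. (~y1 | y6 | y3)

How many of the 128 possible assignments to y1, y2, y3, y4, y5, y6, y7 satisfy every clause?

Case analysis on y1 and y2:
  y1=T, y2=T: remaining (y3,y4,y5,y6,y7) ∈ {(T,F,T,F,T); (T,T,T,F,T); (T,T,T,T,T)} — 3.
  y1=T, y2=F: 8 of the 32 assignments to (y3,y4,y5,y6,y7) work.
  y1=F, y2=T: remaining (y3,y4,y5,y6,y7) ∈ {(T,T,F,F,F)} — 1.
  y1=F, y2=F: remaining (y3,y4,y5,y6,y7) ∈ {(T,F,F,F,F); (T,F,F,T,F)} — 2.
Total: 3 + 8 + 1 + 2 = 14.

14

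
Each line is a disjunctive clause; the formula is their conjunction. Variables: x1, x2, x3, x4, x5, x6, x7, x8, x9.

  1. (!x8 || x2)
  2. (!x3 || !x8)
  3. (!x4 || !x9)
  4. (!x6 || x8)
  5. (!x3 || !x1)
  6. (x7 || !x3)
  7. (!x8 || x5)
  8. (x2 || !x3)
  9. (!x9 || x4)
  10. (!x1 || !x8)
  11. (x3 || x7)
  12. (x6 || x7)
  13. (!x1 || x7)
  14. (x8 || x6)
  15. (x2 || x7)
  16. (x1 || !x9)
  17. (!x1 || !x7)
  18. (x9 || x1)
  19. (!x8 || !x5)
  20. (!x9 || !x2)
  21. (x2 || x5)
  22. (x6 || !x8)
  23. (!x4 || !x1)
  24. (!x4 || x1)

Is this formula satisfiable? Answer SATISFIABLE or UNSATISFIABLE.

x1 = True:
  propagation gives x3=False, x8=False, x6=False; an empty clause results — contradiction.
x1 = False:
  propagation gives x9=False; an empty clause results — contradiction.
Every branch closes, so no satisfying assignment exists.

UNSATISFIABLE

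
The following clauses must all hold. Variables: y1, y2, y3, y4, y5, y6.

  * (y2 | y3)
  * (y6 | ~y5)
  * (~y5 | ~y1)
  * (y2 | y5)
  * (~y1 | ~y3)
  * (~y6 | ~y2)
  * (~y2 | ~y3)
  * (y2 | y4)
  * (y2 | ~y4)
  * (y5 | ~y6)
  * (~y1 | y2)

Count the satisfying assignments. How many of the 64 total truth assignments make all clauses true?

4

The models are:
  y1=F y2=T y3=F y4=F y5=F y6=F
  y1=F y2=T y3=F y4=T y5=F y6=F
  y1=T y2=T y3=F y4=F y5=F y6=F
  y1=T y2=T y3=F y4=T y5=F y6=F
That's 4 in total.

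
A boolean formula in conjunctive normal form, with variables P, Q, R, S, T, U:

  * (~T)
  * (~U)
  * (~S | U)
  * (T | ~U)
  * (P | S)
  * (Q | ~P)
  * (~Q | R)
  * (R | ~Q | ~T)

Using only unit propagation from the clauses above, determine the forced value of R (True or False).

True

Unit clause (~T) sets T = False.
(~U) is a unit clause: U = False.
(~S | U) with U = False leaves only ~S, so S = False.
From (P | S) and S = False: P = True.
(Q | ~P) with P = True leaves only Q, so Q = True.
From (~Q | R) and Q = True: R = True.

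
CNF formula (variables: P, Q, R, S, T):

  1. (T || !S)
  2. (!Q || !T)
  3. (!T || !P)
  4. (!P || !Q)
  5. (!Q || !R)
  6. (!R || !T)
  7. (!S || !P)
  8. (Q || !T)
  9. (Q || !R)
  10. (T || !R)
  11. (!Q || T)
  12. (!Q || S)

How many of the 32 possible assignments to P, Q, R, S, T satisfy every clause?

Satisfying assignments:
  P=F Q=F R=F S=F T=F
  P=T Q=F R=F S=F T=F
That's 2 in total.

2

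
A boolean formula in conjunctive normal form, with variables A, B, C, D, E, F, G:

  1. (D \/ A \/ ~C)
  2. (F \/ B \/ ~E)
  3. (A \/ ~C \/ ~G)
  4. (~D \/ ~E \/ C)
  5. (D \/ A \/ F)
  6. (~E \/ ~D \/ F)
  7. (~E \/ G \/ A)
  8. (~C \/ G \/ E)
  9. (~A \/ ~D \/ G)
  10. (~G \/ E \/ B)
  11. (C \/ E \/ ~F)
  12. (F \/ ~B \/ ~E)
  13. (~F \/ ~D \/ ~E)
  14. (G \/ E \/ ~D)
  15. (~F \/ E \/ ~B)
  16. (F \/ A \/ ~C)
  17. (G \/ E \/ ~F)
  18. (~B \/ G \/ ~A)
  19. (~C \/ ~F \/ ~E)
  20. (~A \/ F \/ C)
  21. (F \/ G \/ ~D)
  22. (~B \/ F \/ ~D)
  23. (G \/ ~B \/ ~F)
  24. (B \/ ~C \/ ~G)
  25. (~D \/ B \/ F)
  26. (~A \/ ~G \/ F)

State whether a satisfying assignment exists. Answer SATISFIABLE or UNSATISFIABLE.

Set A = False and propagate.
Set B = False and propagate.
Branch on C: take C = False.
For the remaining variables, D = False, E = True, F = True, G = True works.
So A = False, B = False, C = False, D = False, E = True, F = True, G = True is a satisfying assignment.

SATISFIABLE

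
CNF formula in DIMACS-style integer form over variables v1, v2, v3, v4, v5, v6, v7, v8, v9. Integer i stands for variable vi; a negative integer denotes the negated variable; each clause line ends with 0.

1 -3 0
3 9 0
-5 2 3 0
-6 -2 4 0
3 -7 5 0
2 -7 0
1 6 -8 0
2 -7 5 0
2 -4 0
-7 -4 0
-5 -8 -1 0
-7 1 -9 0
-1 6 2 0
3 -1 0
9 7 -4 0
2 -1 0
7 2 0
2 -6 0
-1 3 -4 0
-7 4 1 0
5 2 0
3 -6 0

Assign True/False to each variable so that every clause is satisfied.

v1=True  v2=True  v3=True  v4=False  v5=True  v6=False  v7=True  v8=False  v9=False

Pure literal: v8 appears only negated; assign v8 = False.
Branch on v1: take v1 = True.
  then v3 is forced to True.
  then v2 is forced to True.
Branch on v4: take v4 = False.
  then v6 is forced to False.
v5, v7, v9 are now unconstrained; take v5 = True, v7 = True, v9 = False.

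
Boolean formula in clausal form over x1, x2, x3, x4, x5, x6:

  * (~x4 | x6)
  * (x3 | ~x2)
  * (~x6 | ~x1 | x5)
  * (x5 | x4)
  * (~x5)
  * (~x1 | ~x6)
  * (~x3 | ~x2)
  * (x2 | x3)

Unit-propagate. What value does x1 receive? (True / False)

False

(~x5) stands alone — x5 = False.
In (x5 | x4), x5 is now false; x4 must hold, so x4 = True.
(~x4 | x6): since x4 = True, the clause reduces to (x6). x6 = True.
(~x6 | x5 | ~x1) with x6 = True, x5 = False leaves only ~x1, so x1 = False.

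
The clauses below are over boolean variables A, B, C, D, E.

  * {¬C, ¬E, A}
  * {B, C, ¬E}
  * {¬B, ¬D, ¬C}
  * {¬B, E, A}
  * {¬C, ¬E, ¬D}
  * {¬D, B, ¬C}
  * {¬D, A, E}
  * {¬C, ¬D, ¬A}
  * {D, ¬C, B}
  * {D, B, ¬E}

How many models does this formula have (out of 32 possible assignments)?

Split on C, then D.
  C=T, D=T: a clause becomes empty — 0.
  C=T, D=F: remaining (A,B,E) ∈ {(T,T,F); (T,T,T)} — 2.
  C=F, D=T: remaining (A,B,E) ∈ {(F,T,T); (T,F,F); (T,T,F); (T,T,T)} — 4.
  C=F, D=F: 5 of the 8 assignments to (A,B,E) work.
Total: 0 + 2 + 4 + 5 = 11.

11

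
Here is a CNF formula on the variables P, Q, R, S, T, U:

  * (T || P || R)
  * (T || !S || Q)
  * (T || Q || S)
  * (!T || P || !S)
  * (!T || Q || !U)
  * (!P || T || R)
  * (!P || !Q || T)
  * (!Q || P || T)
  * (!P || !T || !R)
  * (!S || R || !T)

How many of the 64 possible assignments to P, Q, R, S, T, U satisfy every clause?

9

Case analysis on T and P:
  T=T, P=T: remaining (Q,R,S,U) ∈ {(F,F,F,F); (T,F,F,F); (T,F,F,T)} — 3.
  T=T, P=F: R free; 3 ways for (Q,S,U) × 2^1 = 6.
  T=F, P=T: a clause becomes empty — 0.
  T=F, P=F: a clause becomes empty — 0.
Total: 3 + 6 + 0 + 0 = 9.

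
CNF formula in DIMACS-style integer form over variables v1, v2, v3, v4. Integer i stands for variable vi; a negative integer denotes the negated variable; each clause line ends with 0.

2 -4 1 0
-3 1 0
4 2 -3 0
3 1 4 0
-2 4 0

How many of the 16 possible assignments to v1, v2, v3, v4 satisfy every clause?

6

The models are:
  v1=0 v2=1 v3=0 v4=1
  v1=1 v2=0 v3=0 v4=0
  v1=1 v2=0 v3=0 v4=1
  v1=1 v2=0 v3=1 v4=1
  v1=1 v2=1 v3=0 v4=1
  v1=1 v2=1 v3=1 v4=1
That's 6 in total.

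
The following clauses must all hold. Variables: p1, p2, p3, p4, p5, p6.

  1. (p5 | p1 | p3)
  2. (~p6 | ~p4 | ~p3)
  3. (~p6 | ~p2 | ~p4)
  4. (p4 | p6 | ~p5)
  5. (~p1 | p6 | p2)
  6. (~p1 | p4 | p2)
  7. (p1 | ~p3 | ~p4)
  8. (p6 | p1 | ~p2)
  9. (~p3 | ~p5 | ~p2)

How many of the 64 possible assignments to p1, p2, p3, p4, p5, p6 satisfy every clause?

Split on p1, then p2.
  p1=T, p2=T: 8 of the 16 assignments to (p3,p4,p5,p6) work.
  p1=T, p2=F: remaining (p3,p4,p5,p6) ∈ {(F,T,F,T); (F,T,T,T)} — 2.
  p1=F, p2=T: remaining (p3,p4,p5,p6) ∈ {(F,F,T,T); (T,F,F,T)} — 2.
  p1=F, p2=F: 6 of the 16 assignments to (p3,p4,p5,p6) work.
Total: 8 + 2 + 2 + 6 = 18.

18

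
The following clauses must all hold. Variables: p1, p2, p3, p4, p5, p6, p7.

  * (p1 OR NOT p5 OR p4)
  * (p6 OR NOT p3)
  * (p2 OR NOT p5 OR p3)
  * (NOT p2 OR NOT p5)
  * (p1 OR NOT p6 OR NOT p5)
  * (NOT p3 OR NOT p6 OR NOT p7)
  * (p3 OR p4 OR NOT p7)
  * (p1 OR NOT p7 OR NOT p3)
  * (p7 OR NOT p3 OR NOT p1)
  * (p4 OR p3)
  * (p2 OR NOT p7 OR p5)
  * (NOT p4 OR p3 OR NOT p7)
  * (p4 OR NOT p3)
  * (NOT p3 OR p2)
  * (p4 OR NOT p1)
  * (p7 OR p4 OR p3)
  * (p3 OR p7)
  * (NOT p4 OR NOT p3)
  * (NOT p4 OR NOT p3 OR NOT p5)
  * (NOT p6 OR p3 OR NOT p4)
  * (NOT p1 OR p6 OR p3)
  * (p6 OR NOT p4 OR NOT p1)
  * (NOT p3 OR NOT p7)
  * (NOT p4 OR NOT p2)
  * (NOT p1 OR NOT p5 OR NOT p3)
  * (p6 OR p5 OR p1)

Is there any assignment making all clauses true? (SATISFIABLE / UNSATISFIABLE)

p3 = True:
  propagation gives p6=True, p7=False, p1=False, p5=False; an empty clause results — contradiction.
p3 = False:
  propagation gives p4=True, p7=False; an empty clause results — contradiction.
Every branch closes, so no satisfying assignment exists.

UNSATISFIABLE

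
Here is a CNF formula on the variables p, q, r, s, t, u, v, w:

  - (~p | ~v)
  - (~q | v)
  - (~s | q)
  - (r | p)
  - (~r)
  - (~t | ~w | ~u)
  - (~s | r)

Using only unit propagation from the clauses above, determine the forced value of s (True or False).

(~r) is a unit clause: r = False.
In (p | r), r is now false; p must hold, so p = True.
(~p | ~v) with p = True leaves only ~v, so v = False.
From (v | ~q) and v = False: q = False.
In (q | ~s), q is now false; ~s must hold, so s = False.

False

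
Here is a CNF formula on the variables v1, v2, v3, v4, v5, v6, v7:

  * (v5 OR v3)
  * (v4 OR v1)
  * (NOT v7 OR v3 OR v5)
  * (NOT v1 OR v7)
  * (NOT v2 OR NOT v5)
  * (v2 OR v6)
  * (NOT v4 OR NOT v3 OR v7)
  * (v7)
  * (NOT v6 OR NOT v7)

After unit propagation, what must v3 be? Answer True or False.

True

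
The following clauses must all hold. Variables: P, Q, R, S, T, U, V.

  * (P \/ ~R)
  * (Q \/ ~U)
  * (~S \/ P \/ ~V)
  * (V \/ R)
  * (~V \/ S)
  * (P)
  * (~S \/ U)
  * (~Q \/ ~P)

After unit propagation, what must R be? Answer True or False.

True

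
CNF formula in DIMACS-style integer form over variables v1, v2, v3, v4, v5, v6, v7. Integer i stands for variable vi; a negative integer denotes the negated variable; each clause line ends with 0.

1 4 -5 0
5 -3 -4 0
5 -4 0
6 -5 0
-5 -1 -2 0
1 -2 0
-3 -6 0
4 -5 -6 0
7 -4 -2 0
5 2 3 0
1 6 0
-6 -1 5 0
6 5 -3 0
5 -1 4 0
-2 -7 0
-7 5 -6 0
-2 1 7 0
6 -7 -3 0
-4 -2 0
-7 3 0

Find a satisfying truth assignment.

v1 = False, v2 = False, v3 = False, v4 = True, v5 = True, v6 = True, v7 = False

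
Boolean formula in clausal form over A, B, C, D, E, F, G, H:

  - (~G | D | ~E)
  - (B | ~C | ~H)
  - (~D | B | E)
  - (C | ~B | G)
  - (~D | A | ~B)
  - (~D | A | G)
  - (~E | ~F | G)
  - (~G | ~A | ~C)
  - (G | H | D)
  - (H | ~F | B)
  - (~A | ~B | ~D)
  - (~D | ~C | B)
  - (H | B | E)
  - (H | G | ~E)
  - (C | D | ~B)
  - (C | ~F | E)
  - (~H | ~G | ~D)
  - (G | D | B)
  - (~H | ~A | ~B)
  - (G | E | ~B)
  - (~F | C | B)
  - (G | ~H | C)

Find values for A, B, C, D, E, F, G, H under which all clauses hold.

Set A = False and propagate.
The remaining clauses are satisfied by B = True, C = True, D = False, E = False, F = True, G = True, H = False.

A = False, B = True, C = True, D = False, E = False, F = True, G = True, H = False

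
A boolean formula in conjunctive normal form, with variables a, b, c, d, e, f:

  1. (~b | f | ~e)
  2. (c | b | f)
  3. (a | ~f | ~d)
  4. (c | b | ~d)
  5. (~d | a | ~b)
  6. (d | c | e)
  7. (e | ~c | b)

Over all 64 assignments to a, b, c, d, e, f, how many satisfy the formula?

Split on b, then c.
  b=T, c=T: 9 of the 16 assignments to (a,d,e,f) work.
  b=T, c=F: 5 of the 16 assignments to (a,d,e,f) work.
  b=F, c=T: 7 of the 16 assignments to (a,d,e,f) work.
  b=F, c=F: remaining (a,d,e,f) ∈ {(F,F,T,T); (T,F,T,T)} — 2.
Total: 9 + 5 + 7 + 2 = 23.

23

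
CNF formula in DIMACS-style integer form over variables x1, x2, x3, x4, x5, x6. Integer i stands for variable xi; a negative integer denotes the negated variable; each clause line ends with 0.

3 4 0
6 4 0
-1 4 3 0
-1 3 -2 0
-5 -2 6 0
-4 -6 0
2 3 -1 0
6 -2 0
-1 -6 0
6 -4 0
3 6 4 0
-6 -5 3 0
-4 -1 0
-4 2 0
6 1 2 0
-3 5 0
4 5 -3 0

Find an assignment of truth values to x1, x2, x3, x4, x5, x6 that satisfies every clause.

Set x1 = False and propagate.
Branch on x2: take x2 = True.
  then x6 is forced to True.
  then x4 is forced to False.
  then x3 is forced to True.
  then x5 is forced to True.

x1=False, x2=True, x3=True, x4=False, x5=True, x6=True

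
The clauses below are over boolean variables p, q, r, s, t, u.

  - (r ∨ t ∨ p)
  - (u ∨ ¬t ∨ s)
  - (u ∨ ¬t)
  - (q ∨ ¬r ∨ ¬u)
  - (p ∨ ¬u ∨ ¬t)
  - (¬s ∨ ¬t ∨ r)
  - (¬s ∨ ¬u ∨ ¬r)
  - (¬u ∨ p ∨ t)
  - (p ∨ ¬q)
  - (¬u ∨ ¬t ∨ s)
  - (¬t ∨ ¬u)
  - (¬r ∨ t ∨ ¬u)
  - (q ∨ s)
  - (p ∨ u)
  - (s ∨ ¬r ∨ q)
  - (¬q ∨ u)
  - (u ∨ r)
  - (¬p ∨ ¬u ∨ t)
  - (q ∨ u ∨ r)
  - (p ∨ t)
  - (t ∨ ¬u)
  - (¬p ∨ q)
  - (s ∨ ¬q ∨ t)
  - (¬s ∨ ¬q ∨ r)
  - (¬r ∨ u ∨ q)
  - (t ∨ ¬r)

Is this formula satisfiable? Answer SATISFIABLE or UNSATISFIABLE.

u = True:
  propagation gives t=False; an empty clause results — contradiction.
u = False:
  propagation gives t=False, p=True, q=False; an empty clause results — contradiction.
Every branch closes, so no satisfying assignment exists.

UNSATISFIABLE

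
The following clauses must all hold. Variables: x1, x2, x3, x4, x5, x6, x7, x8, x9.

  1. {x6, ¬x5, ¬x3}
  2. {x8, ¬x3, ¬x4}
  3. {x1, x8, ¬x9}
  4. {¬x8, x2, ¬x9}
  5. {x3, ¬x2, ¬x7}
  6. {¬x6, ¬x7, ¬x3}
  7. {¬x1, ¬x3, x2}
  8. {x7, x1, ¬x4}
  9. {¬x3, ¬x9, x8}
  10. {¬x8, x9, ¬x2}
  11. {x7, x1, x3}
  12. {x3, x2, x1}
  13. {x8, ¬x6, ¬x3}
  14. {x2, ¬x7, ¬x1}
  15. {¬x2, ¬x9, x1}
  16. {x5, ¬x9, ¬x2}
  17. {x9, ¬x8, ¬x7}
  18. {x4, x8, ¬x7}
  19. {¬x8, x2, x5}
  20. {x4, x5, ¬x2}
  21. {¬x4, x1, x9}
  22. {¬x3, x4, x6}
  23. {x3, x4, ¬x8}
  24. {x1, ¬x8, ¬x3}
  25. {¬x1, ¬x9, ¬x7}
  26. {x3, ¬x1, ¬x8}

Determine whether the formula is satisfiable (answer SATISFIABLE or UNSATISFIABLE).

Set x1 = True and propagate.
Try x2 = False.
  then x3 is forced to False.
  then x7 is forced to False.
  then x8 is forced to False.
x4, x5, x6, x9 are now unconstrained; take x4 = False, x5 = True, x6 = False, x9 = False.
Every clause has at least one true literal under this assignment.
So x1=True, x2=False, x3=False, x4=False, x5=True, x6=False, x7=False, x8=False, x9=False is a satisfying assignment.

SATISFIABLE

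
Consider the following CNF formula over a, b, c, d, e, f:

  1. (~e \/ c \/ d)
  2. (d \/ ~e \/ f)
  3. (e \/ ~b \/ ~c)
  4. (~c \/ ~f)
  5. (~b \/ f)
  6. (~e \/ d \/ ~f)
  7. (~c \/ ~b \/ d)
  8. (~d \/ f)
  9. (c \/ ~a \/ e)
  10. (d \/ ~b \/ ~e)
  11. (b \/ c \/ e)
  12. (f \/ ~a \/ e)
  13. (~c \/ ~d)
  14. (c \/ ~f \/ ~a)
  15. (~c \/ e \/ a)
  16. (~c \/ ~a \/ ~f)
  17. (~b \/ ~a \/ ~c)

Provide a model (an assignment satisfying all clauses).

a=F, b=T, c=F, d=T, e=F, f=T

Branch on a: take a = False.
Branch on b: take b = True.
  then f is forced to True.
  then c is forced to False.
For the remaining variables, d = True, e = False works.
Every clause has at least one true literal under this assignment.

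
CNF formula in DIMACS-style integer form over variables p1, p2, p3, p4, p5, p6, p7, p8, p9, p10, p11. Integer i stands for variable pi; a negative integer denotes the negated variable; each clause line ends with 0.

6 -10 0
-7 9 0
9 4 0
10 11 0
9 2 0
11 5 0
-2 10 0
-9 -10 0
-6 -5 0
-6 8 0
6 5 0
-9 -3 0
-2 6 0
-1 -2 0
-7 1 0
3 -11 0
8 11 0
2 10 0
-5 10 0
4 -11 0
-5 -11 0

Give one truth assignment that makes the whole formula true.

Pure literal: p4 appears only positively; assign p4 = True.
Pure literal: p7 appears only negated; assign p7 = False.
Try p1 = False.
Try p2 = True.
  then p10 is forced to True.
  then p6 is forced to True.
  then p9 is forced to False.
  then p5 is forced to False.
  then p11 is forced to True.
  then p8 is forced to True.
  then p3 is forced to True.
Every clause has at least one true literal under this assignment.

p1 = False, p2 = True, p3 = True, p4 = True, p5 = False, p6 = True, p7 = False, p8 = True, p9 = False, p10 = True, p11 = True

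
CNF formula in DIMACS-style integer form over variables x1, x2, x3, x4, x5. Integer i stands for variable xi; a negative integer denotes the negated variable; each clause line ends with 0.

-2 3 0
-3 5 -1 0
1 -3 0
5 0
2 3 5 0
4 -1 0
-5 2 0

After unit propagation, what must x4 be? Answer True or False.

Unit clause (x5) sets x5 = True.
From (~x5 | x2) and x5 = True: x2 = True.
(x3 | ~x2): since x2 = True, the clause reduces to (x3). x3 = True.
In (~x3 | x1), ~x3 is now false; x1 must hold, so x1 = True.
(x4 | ~x1) with x1 = True leaves only x4, so x4 = True.

True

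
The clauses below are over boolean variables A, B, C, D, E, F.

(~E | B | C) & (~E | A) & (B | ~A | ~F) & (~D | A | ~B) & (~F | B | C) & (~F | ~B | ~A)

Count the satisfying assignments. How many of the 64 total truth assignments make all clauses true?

24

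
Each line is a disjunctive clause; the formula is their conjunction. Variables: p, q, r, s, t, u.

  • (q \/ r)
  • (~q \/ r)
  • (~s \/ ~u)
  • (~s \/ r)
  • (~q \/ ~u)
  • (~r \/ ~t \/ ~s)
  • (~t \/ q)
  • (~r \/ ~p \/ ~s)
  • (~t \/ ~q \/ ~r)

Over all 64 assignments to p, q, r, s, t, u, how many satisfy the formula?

8

Split on r, then q.
  r=1, q=1: remaining (p,s,t,u) ∈ {(0,0,0,0); (0,1,0,0); (1,0,0,0)} — 3.
  r=1, q=0: 5 of the 16 assignments to (p,s,t,u) work.
  r=0, q=1: a clause becomes empty — 0.
  r=0, q=0: a clause becomes empty — 0.
Total: 3 + 5 + 0 + 0 = 8.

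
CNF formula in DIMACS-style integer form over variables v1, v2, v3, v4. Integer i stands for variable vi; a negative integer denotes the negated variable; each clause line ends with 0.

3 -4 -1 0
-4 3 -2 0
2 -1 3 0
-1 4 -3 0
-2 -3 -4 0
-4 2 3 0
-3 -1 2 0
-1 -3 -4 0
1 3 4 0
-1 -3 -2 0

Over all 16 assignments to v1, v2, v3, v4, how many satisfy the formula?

Satisfying assignments:
  v1=F v2=F v3=T v4=F
  v1=F v2=F v3=T v4=T
  v1=F v2=T v3=T v4=F
  v1=T v2=T v3=F v4=F
That's 4 in total.

4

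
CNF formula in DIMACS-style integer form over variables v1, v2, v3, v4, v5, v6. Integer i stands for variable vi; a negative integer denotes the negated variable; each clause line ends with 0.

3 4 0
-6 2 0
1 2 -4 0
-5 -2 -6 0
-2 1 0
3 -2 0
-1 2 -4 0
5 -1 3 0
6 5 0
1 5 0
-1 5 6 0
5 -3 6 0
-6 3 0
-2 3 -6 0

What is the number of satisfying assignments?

Satisfying assignments:
  v1=0 v2=0 v3=1 v4=0 v5=1 v6=0
  v1=1 v2=0 v3=1 v4=0 v5=1 v6=0
  v1=1 v2=1 v3=1 v4=0 v5=0 v6=1
  v1=1 v2=1 v3=1 v4=0 v5=1 v6=0
  v1=1 v2=1 v3=1 v4=1 v5=0 v6=1
  v1=1 v2=1 v3=1 v4=1 v5=1 v6=0
That's 6 in total.

6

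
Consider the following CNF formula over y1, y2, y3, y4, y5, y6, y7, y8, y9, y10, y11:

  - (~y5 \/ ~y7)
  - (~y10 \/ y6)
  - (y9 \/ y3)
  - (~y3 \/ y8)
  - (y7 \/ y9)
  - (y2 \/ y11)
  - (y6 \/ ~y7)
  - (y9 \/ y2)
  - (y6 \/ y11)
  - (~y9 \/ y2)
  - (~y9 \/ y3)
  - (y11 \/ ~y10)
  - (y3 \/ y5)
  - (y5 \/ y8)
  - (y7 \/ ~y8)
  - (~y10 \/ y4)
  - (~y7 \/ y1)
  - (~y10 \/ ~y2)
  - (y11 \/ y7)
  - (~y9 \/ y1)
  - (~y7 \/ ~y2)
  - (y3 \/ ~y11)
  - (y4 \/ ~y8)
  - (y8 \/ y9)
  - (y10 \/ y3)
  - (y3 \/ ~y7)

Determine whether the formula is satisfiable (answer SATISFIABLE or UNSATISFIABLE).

UNSATISFIABLE

y7 = True:
  propagation gives y5=False, y6=True, y3=True, y8=True; an empty clause results — contradiction.
y7 = False:
  propagation gives y9=True, y2=True, y3=True, y8=True; an empty clause results — contradiction.
Every branch closes, so no satisfying assignment exists.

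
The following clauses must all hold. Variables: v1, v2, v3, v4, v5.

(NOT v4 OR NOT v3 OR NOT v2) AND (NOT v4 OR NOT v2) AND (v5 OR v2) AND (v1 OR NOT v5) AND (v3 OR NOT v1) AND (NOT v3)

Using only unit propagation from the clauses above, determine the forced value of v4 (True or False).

False

(NOT v3) stands alone — v3 = False.
In (NOT v1 OR v3), v3 is now false; NOT v1 must hold, so v1 = False.
In (v1 OR NOT v5), v1 is now false; NOT v5 must hold, so v5 = False.
From (v2 OR v5) and v5 = False: v2 = True.
From (NOT v4 OR NOT v2) and v2 = True: v4 = False.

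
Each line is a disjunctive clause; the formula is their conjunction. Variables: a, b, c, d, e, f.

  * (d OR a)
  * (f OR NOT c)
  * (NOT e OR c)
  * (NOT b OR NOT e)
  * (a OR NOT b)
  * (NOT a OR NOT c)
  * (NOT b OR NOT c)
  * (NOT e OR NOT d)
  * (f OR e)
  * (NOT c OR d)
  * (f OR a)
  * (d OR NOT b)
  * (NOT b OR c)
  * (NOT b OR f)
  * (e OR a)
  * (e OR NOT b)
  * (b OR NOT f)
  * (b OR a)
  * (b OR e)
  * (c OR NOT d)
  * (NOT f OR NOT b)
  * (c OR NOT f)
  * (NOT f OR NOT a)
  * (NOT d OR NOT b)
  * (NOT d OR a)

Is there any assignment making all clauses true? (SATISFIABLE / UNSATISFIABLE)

UNSATISFIABLE

b = True:
  propagation gives e=False; an empty clause results — contradiction.
b = False:
  propagation gives f=False, c=False, e=False; an empty clause results — contradiction.
Every branch closes, so no satisfying assignment exists.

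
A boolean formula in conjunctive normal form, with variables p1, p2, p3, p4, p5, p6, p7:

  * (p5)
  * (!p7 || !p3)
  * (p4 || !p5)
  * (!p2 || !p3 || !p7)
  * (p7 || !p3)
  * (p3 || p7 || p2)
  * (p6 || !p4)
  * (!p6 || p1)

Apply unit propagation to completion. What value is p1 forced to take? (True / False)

True

(p5) is a unit clause: p5 = True.
(p4 || !p5): since p5 = True, the clause reduces to (p4). p4 = True.
From (!p4 || p6) and p4 = True: p6 = True.
From (p1 || !p6) and p6 = True: p1 = True.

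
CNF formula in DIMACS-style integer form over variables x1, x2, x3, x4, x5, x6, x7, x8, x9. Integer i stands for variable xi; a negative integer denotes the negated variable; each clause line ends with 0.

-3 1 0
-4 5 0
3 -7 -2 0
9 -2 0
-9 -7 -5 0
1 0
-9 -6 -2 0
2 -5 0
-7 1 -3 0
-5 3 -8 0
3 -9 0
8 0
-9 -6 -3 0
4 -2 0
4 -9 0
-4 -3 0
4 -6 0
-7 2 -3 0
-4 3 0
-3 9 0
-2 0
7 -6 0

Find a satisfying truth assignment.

x1=True, x2=False, x3=False, x4=False, x5=False, x6=False, x7=True, x8=True, x9=False

(x1) is a unit clause, so x1 = True.
The clause (x8) is unit: x8 must be True.
The clause (~x2) is unit: x2 must be False.
The clause (~x5) is unit: x5 must be False.
The clause (~x4) is unit: x4 must be False.
Unit propagation: (~x9) forces x9 = False.
The clause (~x6) is unit: x6 must be False.
Unit propagation: (~x3) forces x3 = False.
x7 is now unconstrained; take x7 = True.
Every clause has at least one true literal under this assignment.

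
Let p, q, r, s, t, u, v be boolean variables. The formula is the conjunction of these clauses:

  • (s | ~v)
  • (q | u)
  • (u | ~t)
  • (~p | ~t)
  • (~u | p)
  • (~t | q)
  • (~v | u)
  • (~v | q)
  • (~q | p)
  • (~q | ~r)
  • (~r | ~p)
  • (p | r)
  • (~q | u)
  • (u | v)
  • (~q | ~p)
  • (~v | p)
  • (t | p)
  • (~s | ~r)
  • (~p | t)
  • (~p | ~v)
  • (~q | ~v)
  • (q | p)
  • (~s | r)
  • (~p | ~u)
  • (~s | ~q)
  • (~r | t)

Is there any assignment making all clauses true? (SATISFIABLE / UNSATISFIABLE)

UNSATISFIABLE

p = True:
  propagation gives t=False; an empty clause results — contradiction.
p = False:
  propagation gives u=False, q=True; an empty clause results — contradiction.
Every branch closes, so no satisfying assignment exists.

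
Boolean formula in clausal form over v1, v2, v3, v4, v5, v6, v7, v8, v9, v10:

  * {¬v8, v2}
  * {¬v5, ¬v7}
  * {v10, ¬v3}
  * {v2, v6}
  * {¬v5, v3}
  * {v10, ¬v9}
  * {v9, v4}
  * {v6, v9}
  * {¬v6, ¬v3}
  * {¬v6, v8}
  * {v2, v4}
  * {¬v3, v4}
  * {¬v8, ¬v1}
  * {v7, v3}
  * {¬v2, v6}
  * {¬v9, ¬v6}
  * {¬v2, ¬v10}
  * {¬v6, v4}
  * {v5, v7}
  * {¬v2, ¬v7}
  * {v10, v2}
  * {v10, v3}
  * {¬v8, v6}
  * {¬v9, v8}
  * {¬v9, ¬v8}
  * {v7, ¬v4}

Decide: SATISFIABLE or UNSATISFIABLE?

UNSATISFIABLE

v6 = True:
  propagation gives v3=False, v5=False, v8=True, v2=True; an empty clause results — contradiction.
v6 = False:
  propagation gives v2=True; an empty clause results — contradiction.
Every branch closes, so no satisfying assignment exists.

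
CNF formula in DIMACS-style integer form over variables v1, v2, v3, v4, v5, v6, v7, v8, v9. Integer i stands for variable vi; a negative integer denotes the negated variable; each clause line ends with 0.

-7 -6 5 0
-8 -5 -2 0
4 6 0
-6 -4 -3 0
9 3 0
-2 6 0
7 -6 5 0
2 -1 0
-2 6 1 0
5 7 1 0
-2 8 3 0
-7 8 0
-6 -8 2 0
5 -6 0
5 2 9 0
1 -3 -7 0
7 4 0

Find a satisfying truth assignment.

v1=False, v2=False, v3=False, v4=True, v5=True, v6=False, v7=False, v8=True, v9=True

v9 occurs only positively in the remaining clauses — set v9 = True.
Try v1 = False.
Branch on v2: take v2 = False.
Try v3 = False.
The remaining clauses are satisfied by v4 = True, v5 = True, v6 = False, v7 = False, v8 = True.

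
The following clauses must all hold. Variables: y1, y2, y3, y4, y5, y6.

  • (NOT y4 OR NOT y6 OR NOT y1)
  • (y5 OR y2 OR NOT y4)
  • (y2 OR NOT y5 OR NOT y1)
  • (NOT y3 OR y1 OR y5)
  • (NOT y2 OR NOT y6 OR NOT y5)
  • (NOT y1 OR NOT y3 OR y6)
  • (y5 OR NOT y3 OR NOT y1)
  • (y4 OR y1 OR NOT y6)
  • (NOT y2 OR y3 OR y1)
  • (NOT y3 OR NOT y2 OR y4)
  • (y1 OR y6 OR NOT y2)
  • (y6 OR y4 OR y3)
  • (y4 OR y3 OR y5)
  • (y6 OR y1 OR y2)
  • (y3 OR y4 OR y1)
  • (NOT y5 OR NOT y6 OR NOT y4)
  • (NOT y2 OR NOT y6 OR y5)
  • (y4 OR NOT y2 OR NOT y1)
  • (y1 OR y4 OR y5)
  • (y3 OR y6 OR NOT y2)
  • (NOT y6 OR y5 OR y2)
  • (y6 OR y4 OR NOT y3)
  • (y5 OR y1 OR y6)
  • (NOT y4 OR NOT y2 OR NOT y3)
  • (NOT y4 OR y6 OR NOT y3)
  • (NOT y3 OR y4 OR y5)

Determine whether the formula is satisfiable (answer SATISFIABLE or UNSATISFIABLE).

y4 = True:
  y6 = True:
    propagation gives y1=False, y5=False, y2=True; an empty clause results — contradiction.
  y6 = False:
    propagation gives y3=False, y2=False, y5=True, y1=False; an empty clause results — contradiction.
y4 = False:
  y1 = True:
    propagation gives y2=False, y5=False, y3=False; an empty clause results — contradiction.
  y1 = False:
    propagation gives y6=False, y2=False; an empty clause results — contradiction.
Every branch closes, so no satisfying assignment exists.

UNSATISFIABLE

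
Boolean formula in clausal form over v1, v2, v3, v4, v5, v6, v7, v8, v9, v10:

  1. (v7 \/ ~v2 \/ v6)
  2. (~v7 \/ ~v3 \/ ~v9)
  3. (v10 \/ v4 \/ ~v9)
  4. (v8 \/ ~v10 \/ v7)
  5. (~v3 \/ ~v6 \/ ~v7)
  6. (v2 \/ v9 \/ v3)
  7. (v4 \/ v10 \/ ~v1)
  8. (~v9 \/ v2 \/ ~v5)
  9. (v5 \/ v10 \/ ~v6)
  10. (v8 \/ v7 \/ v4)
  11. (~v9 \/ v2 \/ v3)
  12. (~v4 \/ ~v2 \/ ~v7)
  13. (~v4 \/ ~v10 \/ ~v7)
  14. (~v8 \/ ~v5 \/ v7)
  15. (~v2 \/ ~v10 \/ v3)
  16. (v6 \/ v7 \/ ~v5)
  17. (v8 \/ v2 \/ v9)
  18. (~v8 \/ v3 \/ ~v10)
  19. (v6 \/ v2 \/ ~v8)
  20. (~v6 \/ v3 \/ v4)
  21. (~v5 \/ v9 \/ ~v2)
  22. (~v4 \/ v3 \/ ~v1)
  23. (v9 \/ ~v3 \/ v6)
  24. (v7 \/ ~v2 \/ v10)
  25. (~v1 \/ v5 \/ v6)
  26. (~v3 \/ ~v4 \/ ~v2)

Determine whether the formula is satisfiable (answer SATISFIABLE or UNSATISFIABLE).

SATISFIABLE

v1 occurs only negated in the remaining clauses — set v1 = False.
Set v2 = True and propagate.
For the remaining variables, v3 = False, v4 = False, v5 = False, v6 = False, v7 = True, v8 = True, v9 = False, v10 = False works.
So v1=F, v2=T, v3=F, v4=F, v5=F, v6=F, v7=T, v8=T, v9=F, v10=F is a satisfying assignment.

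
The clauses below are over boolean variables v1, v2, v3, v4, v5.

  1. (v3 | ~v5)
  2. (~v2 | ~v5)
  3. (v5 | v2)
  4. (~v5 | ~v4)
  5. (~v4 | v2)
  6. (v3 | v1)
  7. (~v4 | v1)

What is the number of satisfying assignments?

7

Satisfying assignments:
  v1=F v2=F v3=T v4=F v5=T
  v1=F v2=T v3=T v4=F v5=F
  v1=T v2=F v3=T v4=F v5=T
  v1=T v2=T v3=F v4=F v5=F
  v1=T v2=T v3=F v4=T v5=F
  v1=T v2=T v3=T v4=F v5=F
  v1=T v2=T v3=T v4=T v5=F
That's 7 in total.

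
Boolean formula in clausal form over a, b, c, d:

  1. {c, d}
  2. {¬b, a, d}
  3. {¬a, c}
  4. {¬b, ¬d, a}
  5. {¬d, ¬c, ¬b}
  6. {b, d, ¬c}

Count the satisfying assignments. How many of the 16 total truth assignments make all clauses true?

4

Satisfying assignments:
  a=0 b=0 c=0 d=1
  a=0 b=0 c=1 d=1
  a=1 b=0 c=1 d=1
  a=1 b=1 c=1 d=0
Count: 4.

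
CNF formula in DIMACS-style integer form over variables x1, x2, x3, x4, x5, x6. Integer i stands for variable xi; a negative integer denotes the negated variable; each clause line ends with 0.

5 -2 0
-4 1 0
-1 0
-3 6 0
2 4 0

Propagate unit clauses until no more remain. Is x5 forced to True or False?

True

(~x1) stands alone — x1 = False.
From (~x4 \/ x1) and x1 = False: x4 = False.
(x4 \/ x2) with x4 = False leaves only x2, so x2 = True.
In (x5 \/ ~x2), ~x2 is now false; x5 must hold, so x5 = True.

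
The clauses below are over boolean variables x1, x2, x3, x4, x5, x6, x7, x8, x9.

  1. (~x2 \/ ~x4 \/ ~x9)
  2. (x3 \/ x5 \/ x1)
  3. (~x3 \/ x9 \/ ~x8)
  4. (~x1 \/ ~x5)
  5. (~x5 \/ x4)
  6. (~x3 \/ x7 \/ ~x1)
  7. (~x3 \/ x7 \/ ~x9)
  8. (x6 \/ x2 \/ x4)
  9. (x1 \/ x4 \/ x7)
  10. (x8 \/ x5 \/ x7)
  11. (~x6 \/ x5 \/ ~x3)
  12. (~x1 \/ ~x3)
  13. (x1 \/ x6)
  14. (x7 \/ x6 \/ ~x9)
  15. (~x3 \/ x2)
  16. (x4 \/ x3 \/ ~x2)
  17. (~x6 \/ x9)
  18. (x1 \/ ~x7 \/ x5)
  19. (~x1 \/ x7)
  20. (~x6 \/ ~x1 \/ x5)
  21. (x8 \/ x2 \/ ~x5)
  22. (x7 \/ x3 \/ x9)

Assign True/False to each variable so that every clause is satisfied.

x1 = 1, x2 = 0, x3 = 0, x4 = 1, x5 = 0, x6 = 0, x7 = 1, x8 = 0, x9 = 0

Check each clause:
  1. (~x4 \/ ~x9 \/ ~x2) — ~x2 is true.
  2. (x3 \/ x5 \/ x1) — x1 is true.
  3. (x9 \/ ~x8 \/ ~x3) — ~x8 is true.
  4. (~x1 \/ ~x5) — ~x5 is true.
  5. (~x5 \/ x4) — ~x5 is true.
  6. (x7 \/ ~x3 \/ ~x1) — ~x3 is true.
  7. (~x9 \/ ~x3 \/ x7) — x7 is true.
  8. (x6 \/ x4 \/ x2) — x4 is true.
  9. (x4 \/ x7 \/ x1) — x1 is true.
  10. (x7 \/ x5 \/ x8) — x7 is true.
  11. (~x6 \/ ~x3 \/ x5) — ~x3 is true.
  12. (~x3 \/ ~x1) — ~x3 is true.
  13. (x1 \/ x6) — x1 is true.
  14. (x6 \/ ~x9 \/ x7) — x7 is true.
  15. (~x3 \/ x2) — ~x3 is true.
  16. (x4 \/ x3 \/ ~x2) — x4 is true.
  17. (~x6 \/ x9) — ~x6 is true.
  18. (x1 \/ x5 \/ ~x7) — x1 is true.
  19. (x7 \/ ~x1) — x7 is true.
  20. (~x6 \/ x5 \/ ~x1) — ~x6 is true.
  21. (x2 \/ x8 \/ ~x5) — ~x5 is true.
  22. (x9 \/ x3 \/ x7) — x7 is true.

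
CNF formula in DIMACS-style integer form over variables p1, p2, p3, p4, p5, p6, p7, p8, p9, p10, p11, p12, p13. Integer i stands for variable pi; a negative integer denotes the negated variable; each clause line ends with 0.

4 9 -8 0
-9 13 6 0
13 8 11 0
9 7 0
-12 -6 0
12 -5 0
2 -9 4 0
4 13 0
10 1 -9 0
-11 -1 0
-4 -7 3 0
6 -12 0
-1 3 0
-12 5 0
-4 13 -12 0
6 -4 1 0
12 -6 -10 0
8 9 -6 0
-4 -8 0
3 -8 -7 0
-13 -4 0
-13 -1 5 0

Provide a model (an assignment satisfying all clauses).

Pure literal: p2 appears only positively; assign p2 = True.
Pure literal: p3 appears only positively; assign p3 = True.
Branch on p1: take p1 = False.
The remaining clauses are satisfied by p4 = False, p5 = False, p6 = False, p7 = True, p8 = True, p9 = True, p10 = True, p11 = False, p12 = False, p13 = True.

p1=F  p2=T  p3=T  p4=F  p5=F  p6=F  p7=T  p8=T  p9=T  p10=T  p11=F  p12=F  p13=T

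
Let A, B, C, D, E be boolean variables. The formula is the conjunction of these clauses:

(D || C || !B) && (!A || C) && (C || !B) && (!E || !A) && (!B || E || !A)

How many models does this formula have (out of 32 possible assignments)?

14

Split on A, then B.
  A=1, B=1: a clause becomes empty — 0.
  A=1, B=0: remaining (C,D,E) ∈ {(1,0,0); (1,1,0)} — 2.
  A=0, B=1: remaining (C,D,E) ∈ {(1,0,0); (1,0,1); (1,1,0); (1,1,1)} — 4.
  A=0, B=0: C, D, E free → 2^3 = 8.
Total: 0 + 2 + 4 + 8 = 14.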